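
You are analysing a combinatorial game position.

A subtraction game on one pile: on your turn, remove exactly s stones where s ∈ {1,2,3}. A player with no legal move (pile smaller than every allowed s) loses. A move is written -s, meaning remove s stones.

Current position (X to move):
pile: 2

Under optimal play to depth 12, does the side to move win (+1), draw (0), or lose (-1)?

ply 1, X at 2 | -1=-1→1; -2=+1→0*
ply 2: 0 is terminal -1 (O); from 2 depth 12

value(2, X) = +1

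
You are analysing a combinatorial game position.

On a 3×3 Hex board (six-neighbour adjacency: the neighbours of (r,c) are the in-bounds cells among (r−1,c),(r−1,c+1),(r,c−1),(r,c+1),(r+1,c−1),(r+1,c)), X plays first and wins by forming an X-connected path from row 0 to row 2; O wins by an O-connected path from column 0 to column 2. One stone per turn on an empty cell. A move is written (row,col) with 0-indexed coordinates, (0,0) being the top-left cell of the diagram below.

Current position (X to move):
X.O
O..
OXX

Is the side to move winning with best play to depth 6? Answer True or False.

p1 X@[X.O/O../OXX]: (0,1)[XXO/O../OXX]-1* (1,1)[X.O/OX./OXX]-1 (1,2)[X.O/O.X/OXX]-1
p2 O@[XXO/O../OXX]: (1,1)[XXO/OO./OXX]+1* (1,2)[XXO/O.O/OXX]-1
p3 X@[XXO/OO./OXX] terminal -1; root [X.O/O../OXX] d6

X winning at [X.O/O../OXX]: False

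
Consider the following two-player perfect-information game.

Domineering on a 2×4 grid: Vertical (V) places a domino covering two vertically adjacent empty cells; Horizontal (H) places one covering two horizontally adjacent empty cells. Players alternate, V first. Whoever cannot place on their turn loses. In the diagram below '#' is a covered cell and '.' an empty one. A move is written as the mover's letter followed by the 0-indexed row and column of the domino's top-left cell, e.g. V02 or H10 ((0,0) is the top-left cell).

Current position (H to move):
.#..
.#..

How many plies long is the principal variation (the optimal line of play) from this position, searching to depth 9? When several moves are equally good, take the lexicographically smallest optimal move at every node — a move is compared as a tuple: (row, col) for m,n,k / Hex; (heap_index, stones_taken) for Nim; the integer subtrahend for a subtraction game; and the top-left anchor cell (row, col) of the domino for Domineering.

PV length from [.#../.#..]: 3 plies

ply 1, H at .#../.#.. | H02=+1→.###/.#..*; H12=+1→.#../.###
ply 2, V at .###/.#.. | V00=-1→####/##..*
ply 3, H at ####/##.. | H12=+1→####/####*
ply 4: ####/#### is terminal -1 (V); from .#../.#.. depth 9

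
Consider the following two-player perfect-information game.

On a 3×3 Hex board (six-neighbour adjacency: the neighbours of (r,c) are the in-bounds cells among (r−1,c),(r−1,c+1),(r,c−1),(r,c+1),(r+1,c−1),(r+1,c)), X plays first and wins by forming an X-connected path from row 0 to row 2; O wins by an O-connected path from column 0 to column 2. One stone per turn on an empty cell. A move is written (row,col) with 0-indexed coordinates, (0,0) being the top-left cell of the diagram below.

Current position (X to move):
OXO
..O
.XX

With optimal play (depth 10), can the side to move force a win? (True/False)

[OXO/..O/.XX] X move#1: (1,0):+1/OXO/X.O/.XX*, (1,1):+1/OXO/.XO/.XX, (2,0):+1/OXO/..O/XXX
[OXO/X.O/.XX] O move#2: (1,1):-1/OXO/XOO/.XX*, (2,0):-1/OXO/X.O/OXX
[OXO/XOO/.XX] X move#3: (2,0):+1/OXO/XOO/XXX*
[OXO/XOO/XXX] end (terminal -1, O#4); searched OXO/..O/.XX to 10

X winning at [OXO/..O/.XX]: True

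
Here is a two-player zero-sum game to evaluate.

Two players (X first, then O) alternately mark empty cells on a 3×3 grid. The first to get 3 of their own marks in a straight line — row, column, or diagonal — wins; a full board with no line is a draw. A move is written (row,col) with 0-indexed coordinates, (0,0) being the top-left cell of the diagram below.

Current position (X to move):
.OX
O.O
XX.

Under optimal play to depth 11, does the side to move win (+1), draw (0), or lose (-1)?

value(.OX/O.O/XX., X) = +1

[.OX/O.O/XX.] X move#1: (0,0):-1/XOX/O.O/XX., (1,1):+1/.OX/OXO/XX.*, (2,2):+1/.OX/O.O/XXX
[.OX/OXO/XX.] end (terminal -1, O#2); searched .OX/O.O/XX. to 11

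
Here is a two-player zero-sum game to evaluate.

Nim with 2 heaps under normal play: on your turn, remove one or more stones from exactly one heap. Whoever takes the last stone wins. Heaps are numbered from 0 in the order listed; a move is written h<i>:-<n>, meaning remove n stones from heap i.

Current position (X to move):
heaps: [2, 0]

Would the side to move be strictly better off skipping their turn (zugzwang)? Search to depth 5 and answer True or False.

zugzwang((2,0), X) = False

[(2,0)] X move#1: h0:-1:-1/(1,0), h0:-2:+1/(0,0)*
[(0,0)] end (terminal -1, O#2); searched (2,0) to 5
if X skipped the turn, O would face:
~ [(2,0)] O move#1: h0:-1:-1/(1,0), h0:-2:+1/(0,0)*
~ [(0,0)] end (terminal -1, X#2); searched (2,0) to 5
compare (X): move=+1 vs pass=-1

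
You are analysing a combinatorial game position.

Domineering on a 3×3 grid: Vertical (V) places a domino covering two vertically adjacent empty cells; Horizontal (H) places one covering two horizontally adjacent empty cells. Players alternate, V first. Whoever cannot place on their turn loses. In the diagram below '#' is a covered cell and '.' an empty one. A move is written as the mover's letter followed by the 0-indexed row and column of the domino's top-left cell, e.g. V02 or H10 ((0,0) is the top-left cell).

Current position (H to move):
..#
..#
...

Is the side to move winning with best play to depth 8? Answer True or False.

H winning at [..#/..#/...]: True

p1 H@[..#/..#/...]: H00[###/..#/...]-1 H10[..#/###/...]+1* H20[..#/..#/##.]-1 H21[..#/..#/.##]-1
p2 V@[..#/###/...] terminal -1; root [..#/..#/...] d8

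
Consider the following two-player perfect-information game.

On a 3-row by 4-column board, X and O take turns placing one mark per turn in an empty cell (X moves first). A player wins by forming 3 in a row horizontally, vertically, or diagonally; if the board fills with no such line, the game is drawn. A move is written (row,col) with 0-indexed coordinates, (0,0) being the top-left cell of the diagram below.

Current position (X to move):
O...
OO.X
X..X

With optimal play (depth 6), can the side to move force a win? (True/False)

ply 1, X at O.../OO.X/X..X | (0,1)=-1→OX../OO.X/X..X; (0,2)=-1→O.X./OO.X/X..X; (0,3)=+1→O..X/OO.X/X..X*; (1,2)=-1→O.../OOXX/X..X; (2,1)=-1→O.../OO.X/XX.X; (2,2)=-1→O.../OO.X/X.XX
ply 2: O..X/OO.X/X..X is terminal -1 (O); from O.../OO.X/X..X depth 6

X winning at [O.../OO.X/X..X]: True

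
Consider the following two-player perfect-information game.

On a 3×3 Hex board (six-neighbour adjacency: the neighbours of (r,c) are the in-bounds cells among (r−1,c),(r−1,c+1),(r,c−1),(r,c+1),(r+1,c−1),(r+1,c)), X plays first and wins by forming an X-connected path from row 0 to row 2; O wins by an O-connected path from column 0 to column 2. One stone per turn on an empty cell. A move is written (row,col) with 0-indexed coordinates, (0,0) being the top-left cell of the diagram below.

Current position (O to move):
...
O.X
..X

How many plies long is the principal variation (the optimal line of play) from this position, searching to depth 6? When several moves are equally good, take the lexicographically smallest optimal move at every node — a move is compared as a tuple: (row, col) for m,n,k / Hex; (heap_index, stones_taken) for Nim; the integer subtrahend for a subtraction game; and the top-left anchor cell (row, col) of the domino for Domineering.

ply 1, O at .../O.X/..X | (0,0)=-1→O../O.X/..X; (0,1)=-1→.O./O.X/..X; (0,2)=+1→..O/O.X/..X*; (1,1)=-1→.../OOX/..X; (2,0)=-1→.../O.X/O.X; (2,1)=-1→.../O.X/.OX
ply 2, X at ..O/O.X/..X | (0,0)=-1→X.O/O.X/..X*; (0,1)=-1→.XO/O.X/..X; (1,1)=-1→..O/OXX/..X; (2,0)=-1→..O/O.X/X.X; (2,1)=-1→..O/O.X/.XX
ply 3, O at X.O/O.X/..X | (0,1)=+1→XOO/O.X/..X*; (1,1)=+1→X.O/OOX/..X; (2,0)=+1→X.O/O.X/O.X; (2,1)=+1→X.O/O.X/.OX
ply 4: XOO/O.X/..X is terminal -1 (X); from .../O.X/..X depth 6

PV length from [.../O.X/..X]: 3 plies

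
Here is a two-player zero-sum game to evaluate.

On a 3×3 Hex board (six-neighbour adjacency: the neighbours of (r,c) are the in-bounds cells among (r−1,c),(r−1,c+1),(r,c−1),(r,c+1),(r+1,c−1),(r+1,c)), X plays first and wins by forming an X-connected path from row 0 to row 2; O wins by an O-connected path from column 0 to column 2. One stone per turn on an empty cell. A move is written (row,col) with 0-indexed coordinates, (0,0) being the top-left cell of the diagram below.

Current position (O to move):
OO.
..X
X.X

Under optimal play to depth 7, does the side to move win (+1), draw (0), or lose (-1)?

[OO./..X/X.X] O move#1: (0,2):+1/OOO/..X/X.X*, (1,0):-1/OO./O.X/X.X, (1,1):-1/OO./.OX/X.X, (2,1):-1/OO./..X/XOX
[OOO/..X/X.X] end (terminal -1, X#2); searched OO./..X/X.X to 7

value(OO./..X/X.X, O) = +1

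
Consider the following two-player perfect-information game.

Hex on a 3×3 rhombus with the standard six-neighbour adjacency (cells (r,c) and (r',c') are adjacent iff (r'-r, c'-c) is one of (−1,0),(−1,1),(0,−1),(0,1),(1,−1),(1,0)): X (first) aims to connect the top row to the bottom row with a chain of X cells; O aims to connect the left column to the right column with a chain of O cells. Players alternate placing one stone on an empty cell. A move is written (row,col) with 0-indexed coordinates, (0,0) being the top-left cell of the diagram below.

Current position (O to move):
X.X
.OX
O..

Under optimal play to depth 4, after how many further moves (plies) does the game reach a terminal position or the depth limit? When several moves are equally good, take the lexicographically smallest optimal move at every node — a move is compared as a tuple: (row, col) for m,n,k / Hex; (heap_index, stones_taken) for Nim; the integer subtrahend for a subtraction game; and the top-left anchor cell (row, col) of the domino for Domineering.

PV length from [X.X/.OX/O..]: 4 plies

p1 O@[X.X/.OX/O..]: (0,1)[XOX/.OX/O..]-1* (1,0)[X.X/OOX/O..]-1 (2,1)[X.X/.OX/OO.]-1 (2,2)[X.X/.OX/O.O]-1
p2 X@[XOX/.OX/O..]: (1,0)[XOX/XOX/O..]+1* (2,1)[XOX/.OX/OX.]+1 (2,2)[XOX/.OX/O.X]+1
p3 O@[XOX/XOX/O..]: (2,1)[XOX/XOX/OO.]-1* (2,2)[XOX/XOX/O.O]-1
p4 X@[XOX/XOX/OO.]: (2,2)[XOX/XOX/OOX]+1*
p5 O@[XOX/XOX/OOX] terminal -1; root [X.X/.OX/O..] d4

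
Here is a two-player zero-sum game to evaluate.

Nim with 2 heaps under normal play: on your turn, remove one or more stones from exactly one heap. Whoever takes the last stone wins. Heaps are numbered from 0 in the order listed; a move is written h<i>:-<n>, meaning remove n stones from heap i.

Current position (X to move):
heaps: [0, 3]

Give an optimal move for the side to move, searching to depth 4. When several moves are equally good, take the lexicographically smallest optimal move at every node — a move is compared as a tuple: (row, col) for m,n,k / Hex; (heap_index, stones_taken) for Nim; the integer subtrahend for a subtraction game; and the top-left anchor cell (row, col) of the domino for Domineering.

X's best at [(0,3)]: h1:-3

ply 1, X at (0,3) | h1:-1=-1→(0,2); h1:-2=-1→(0,1); h1:-3=+1→(0,0)*
ply 2: (0,0) is terminal -1 (O); from (0,3) depth 4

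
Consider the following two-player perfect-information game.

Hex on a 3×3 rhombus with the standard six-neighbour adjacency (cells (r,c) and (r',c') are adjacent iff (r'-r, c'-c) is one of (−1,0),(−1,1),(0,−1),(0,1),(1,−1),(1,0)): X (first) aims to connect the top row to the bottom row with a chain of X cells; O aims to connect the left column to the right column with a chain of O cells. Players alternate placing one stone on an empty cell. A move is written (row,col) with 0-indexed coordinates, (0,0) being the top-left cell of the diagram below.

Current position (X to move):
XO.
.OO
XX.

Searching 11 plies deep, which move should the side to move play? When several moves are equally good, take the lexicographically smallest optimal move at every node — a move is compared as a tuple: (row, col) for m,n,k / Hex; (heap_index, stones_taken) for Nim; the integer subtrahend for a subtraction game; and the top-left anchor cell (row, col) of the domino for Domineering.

p1 X@[XO./.OO/XX.]: (0,2)[XOX/.OO/XX.]-1 (1,0)[XO./XOO/XX.]+1* (2,2)[XO./.OO/XXX]-1
p2 O@[XO./XOO/XX.] terminal -1; root [XO./.OO/XX.] d11

X's best at [XO./.OO/XX.]: (1,0)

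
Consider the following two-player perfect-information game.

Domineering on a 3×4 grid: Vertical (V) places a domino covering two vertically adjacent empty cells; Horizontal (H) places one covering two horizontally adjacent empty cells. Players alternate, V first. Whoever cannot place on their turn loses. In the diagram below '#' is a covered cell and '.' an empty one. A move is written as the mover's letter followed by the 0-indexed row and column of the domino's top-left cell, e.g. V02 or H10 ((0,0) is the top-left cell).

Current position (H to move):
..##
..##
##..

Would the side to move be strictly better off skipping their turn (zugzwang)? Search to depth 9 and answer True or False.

zugzwang(..##/..##/##.., H) = False

[..##/..##/##..] H move#1: H00:+1/####/..##/##..*, H10:+1/..##/####/##.., H22:-1/..##/..##/####
[####/..##/##..] end (terminal -1, V#2); searched ..##/..##/##.. to 9
suppose H passes — search the same position with V to move:
pass> [..##/..##/##..] V move#1: V00:+1/#.##/#.##/##..*, V01:+1/.###/.###/##..
pass> [#.##/#.##/##..] H move#2: H22:-1/#.##/#.##/####*
pass> [#.##/#.##/####] V move#3: V01:+1/####/####/####*
pass> [####/####/####] end (terminal -1, H#4); searched ..##/..##/##.. to 9
for H: play +1, pass -1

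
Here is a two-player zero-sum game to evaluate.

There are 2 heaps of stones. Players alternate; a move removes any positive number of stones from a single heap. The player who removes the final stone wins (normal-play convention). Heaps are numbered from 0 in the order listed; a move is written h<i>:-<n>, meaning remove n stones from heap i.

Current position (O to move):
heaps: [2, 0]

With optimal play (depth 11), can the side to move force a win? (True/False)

O winning at [(2,0)]: True

ply 1, O at (2,0) | h0:-1=-1→(1,0); h0:-2=+1→(0,0)*
ply 2: (0,0) is terminal -1 (X); from (2,0) depth 11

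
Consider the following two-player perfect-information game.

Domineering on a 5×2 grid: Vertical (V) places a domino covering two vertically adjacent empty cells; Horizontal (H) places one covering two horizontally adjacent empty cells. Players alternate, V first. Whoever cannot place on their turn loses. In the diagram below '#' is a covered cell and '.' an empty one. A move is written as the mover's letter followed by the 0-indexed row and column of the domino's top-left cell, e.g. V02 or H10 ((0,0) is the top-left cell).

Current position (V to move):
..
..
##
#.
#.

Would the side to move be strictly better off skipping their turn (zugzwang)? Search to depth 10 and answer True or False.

zugzwang(../../##/#./#., V) = False

[../../##/#./#.] V move#1: V00:+1/#./#./##/#./#.*, V01:+1/.#/.#/##/#./#., V31:-1/../../##/##/##
[#./#./##/#./#.] end (terminal -1, H#2); searched ../../##/#./#. to 10
suppose V passes — search the same position with H to move:
pass> [../../##/#./#.] H move#1: H00:+1/##/../##/#./#.*, H10:+1/../##/##/#./#.
pass> [##/../##/#./#.] V move#2: V31:-1/##/../##/##/##*
pass> [##/../##/##/##] H move#3: H10:+1/##/##/##/##/##*
pass> [##/##/##/##/##] end (terminal -1, V#4); searched ../../##/#./#. to 10
for V: play +1, pass -1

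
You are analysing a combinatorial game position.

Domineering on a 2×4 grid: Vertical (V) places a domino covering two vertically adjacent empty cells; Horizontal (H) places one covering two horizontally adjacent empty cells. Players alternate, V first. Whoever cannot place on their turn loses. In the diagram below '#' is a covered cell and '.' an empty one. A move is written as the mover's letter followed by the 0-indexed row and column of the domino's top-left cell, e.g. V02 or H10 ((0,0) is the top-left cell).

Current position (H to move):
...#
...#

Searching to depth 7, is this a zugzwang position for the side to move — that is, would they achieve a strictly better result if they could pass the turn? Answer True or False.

[...#/...#] H move#1: H00:+1/##.#/...#*, H01:+1/.###/...#, H10:+1/...#/##.#, H11:+1/...#/.###
[##.#/...#] V move#2: V02:-1/####/..##*
[####/..##] H move#3: H10:+1/####/####*
[####/####] end (terminal -1, V#4); searched ...#/...# to 7
pass branch (V moves first from the same position):
  | [...#/...#] V move#1: V00:-1/#..#/#..#, V01:+1/.#.#/.#.#*, V02:-1/..##/..##
  | [.#.#/.#.#] end (terminal -1, H#2); searched ...#/...# to 7
H moving scores +1; H passing scores -1

zugzwang(...#/...#, H) = False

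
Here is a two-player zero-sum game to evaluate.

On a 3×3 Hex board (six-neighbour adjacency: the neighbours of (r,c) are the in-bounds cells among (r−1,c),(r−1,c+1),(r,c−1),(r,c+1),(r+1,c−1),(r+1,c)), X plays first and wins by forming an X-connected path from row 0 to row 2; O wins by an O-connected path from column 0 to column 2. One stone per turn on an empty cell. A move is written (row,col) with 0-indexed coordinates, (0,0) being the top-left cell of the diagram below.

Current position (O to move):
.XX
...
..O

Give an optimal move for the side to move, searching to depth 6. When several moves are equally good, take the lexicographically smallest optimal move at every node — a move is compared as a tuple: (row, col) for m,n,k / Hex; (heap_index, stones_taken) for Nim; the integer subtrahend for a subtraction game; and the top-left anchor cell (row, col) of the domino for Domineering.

[.XX/.../..O] O move#1: (0,0):-1/OXX/.../..O, (1,0):-1/.XX/O../..O, (1,1):+1/.XX/.O./..O*, (1,2):-1/.XX/..O/..O, (2,0):-1/.XX/.../O.O, (2,1):-1/.XX/.../.OO
[.XX/.O./..O] X move#2: (0,0):-1/XXX/.O./..O*, (1,0):-1/.XX/XO./..O, (1,2):-1/.XX/.OX/..O, (2,0):-1/.XX/.O./X.O, (2,1):-1/.XX/.O./.XO
[XXX/.O./..O] O move#3: (1,0):+1/XXX/OO./..O*, (1,2):+1/XXX/.OO/..O, (2,0):+1/XXX/.O./O.O, (2,1):+1/XXX/.O./.OO
[XXX/OO./..O] X move#4: (1,2):-1/XXX/OOX/..O*, (2,0):-1/XXX/OO./X.O, (2,1):-1/XXX/OO./.XO
[XXX/OOX/..O] O move#5: (2,0):-1/XXX/OOX/O.O, (2,1):+1/XXX/OOX/.OO*
[XXX/OOX/.OO] end (terminal -1, X#6); searched .XX/.../..O to 6

O's best at [.XX/.../..O]: (1,1)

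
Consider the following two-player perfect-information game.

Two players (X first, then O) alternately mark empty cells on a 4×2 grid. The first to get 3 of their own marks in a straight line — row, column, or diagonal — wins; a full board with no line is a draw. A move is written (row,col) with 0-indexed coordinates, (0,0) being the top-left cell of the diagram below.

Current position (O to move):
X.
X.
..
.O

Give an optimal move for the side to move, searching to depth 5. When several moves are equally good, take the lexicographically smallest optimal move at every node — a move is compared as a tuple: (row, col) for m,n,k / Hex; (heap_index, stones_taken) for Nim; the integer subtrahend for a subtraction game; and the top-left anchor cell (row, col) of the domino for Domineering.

p1 O@[X./X./../.O]: (0,1)[XO/X./../.O]-1 (1,1)[X./XO/../.O]-1 (2,0)[X./X./O./.O]+0* (2,1)[X./X./.O/.O]-1 (3,0)[X./X./../OO]-1
p2 X@[X./X./O./.O]: (0,1)[XX/X./O./.O]+0* (1,1)[X./XX/O./.O]+0 (2,1)[X./X./OX/.O]+0 (3,0)[X./X./O./XO]+0
p3 O@[XX/X./O./.O]: (1,1)[XX/XO/O./.O]+0* (2,1)[XX/X./OO/.O]+0 (3,0)[XX/X./O./OO]+0
p4 X@[XX/XO/O./.O]: (2,1)[XX/XO/OX/.O]+0* (3,0)[XX/XO/O./XO]-1
p5 O@[XX/XO/OX/.O]: (3,0)[XX/XO/OX/OO]+0*
p6 X@[XX/XO/OX/OO] terminal +0; root [X./X./../.O] d5

O's best at [X./X./../.O]: (2,0)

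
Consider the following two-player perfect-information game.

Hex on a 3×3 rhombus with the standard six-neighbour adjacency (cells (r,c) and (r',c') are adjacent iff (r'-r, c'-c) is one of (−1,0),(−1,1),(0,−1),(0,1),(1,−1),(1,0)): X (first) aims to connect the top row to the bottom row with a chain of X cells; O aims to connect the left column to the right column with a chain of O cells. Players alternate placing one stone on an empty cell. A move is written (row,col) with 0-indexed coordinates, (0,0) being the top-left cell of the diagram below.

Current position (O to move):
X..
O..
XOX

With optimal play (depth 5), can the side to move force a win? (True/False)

O winning at [X../O../XOX]: True

ply 1, O at X../O../XOX | (0,1)=-1→XO./O../XOX; (0,2)=+1→X.O/O../XOX*; (1,1)=+1→X../OO./XOX; (1,2)=-1→X../O.O/XOX
ply 2, X at X.O/O../XOX | (0,1)=-1→XXO/O../XOX*; (1,1)=-1→X.O/OX./XOX; (1,2)=-1→X.O/O.X/XOX
ply 3, O at XXO/O../XOX | (1,1)=+1→XXO/OO./XOX*; (1,2)=-1→XXO/O.O/XOX
ply 4: XXO/OO./XOX is terminal -1 (X); from X../O../XOX depth 5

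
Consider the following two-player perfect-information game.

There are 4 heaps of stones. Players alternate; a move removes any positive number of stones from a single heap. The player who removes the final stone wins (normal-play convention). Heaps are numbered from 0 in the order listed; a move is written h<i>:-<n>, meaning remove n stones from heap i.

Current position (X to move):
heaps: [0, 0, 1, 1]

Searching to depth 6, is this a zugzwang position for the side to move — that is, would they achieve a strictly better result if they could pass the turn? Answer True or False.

zugzwang((0,0,1,1), X) = True

[(0,0,1,1)] X move#1: h2:-1:-1/(0,0,0,1)*, h3:-1:-1/(0,0,1,0)
[(0,0,0,1)] O move#2: h3:-1:+1/(0,0,0,0)*
[(0,0,0,0)] end (terminal -1, X#3); searched (0,0,1,1) to 6
pass branch (O moves first from the same position):
  | [(0,0,1,1)] O move#1: h2:-1:-1/(0,0,0,1)*, h3:-1:-1/(0,0,1,0)
  | [(0,0,0,1)] X move#2: h3:-1:+1/(0,0,0,0)*
  | [(0,0,0,0)] end (terminal -1, O#3); searched (0,0,1,1) to 6
X moving scores -1; X passing scores +1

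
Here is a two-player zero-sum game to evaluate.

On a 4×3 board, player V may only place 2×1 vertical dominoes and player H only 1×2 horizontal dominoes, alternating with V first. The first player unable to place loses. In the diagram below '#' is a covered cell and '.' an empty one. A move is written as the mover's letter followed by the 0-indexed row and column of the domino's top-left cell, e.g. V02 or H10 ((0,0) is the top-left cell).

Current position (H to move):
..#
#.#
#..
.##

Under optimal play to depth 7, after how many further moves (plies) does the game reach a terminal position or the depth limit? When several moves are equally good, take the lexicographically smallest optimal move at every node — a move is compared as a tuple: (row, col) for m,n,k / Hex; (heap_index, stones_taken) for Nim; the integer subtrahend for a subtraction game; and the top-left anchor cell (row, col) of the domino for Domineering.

p1 H@[..#/#.#/#../.##]: H00[###/#.#/#../.##]-1* H21[..#/#.#/###/.##]-1
p2 V@[###/#.#/#../.##]: V11[###/###/##./.##]+1*
p3 H@[###/###/##./.##] terminal -1; root [..#/#.#/#../.##] d7

PV length from [..#/#.#/#../.##]: 2 plies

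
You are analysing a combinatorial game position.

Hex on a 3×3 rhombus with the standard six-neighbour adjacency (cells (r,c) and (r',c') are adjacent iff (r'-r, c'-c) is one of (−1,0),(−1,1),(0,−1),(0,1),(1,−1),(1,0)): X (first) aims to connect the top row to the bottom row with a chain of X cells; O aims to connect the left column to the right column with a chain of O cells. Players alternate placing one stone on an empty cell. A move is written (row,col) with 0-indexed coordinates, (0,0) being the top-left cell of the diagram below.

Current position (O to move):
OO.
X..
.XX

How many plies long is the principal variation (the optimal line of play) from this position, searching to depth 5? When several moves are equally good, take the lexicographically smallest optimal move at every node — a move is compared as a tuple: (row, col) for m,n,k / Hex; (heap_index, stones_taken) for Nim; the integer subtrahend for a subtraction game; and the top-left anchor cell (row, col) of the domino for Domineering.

[OO./X../.XX] O move#1: (0,2):+1/OOO/X../.XX*, (1,1):+1/OO./XO./.XX, (1,2):+1/OO./X.O/.XX, (2,0):-1/OO./X../OXX
[OOO/X../.XX] end (terminal -1, X#2); searched OO./X../.XX to 5

PV length from [OO./X../.XX]: 1 ply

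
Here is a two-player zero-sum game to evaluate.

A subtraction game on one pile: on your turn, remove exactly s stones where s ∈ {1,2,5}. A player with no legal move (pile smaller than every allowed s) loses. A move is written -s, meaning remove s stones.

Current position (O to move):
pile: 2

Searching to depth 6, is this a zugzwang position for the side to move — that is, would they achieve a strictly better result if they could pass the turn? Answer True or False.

zugzwang(2, O) = False

p1 O@[2]: -1[1]-1 -2[0]+1*
p2 X@[0] terminal -1; root [2] d6
pass branch (X moves first from the same position):
  | p1 X@[2]: -1[1]-1 -2[0]+1*
  | p2 O@[0] terminal -1; root [2] d6
O moving scores +1; O passing scores -1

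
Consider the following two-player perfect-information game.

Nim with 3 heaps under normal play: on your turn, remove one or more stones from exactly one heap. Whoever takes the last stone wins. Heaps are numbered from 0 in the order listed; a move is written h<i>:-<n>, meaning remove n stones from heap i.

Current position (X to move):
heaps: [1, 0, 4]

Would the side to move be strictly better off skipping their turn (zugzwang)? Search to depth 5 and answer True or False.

zugzwang((1,0,4), X) = False

ply 1, X at (1,0,4) | h0:-1=-1→(0,0,4); h2:-1=-1→(1,0,3); h2:-2=-1→(1,0,2); h2:-3=+1→(1,0,1)*; h2:-4=-1→(1,0,0)
ply 2, O at (1,0,1) | h0:-1=-1→(0,0,1)*; h2:-1=-1→(1,0,0)
ply 3, X at (0,0,1) | h2:-1=+1→(0,0,0)*
ply 4: (0,0,0) is terminal -1 (O); from (1,0,4) depth 5
suppose X passes — search the same position with O to move:
pass> ply 1, O at (1,0,4) | h0:-1=-1→(0,0,4); h2:-1=-1→(1,0,3); h2:-2=-1→(1,0,2); h2:-3=+1→(1,0,1)*; h2:-4=-1→(1,0,0)
pass> ply 2, X at (1,0,1) | h0:-1=-1→(0,0,1)*; h2:-1=-1→(1,0,0)
pass> ply 3, O at (0,0,1) | h2:-1=+1→(0,0,0)*
pass> ply 4: (0,0,0) is terminal -1 (X); from (1,0,4) depth 5
for X: play +1, pass -1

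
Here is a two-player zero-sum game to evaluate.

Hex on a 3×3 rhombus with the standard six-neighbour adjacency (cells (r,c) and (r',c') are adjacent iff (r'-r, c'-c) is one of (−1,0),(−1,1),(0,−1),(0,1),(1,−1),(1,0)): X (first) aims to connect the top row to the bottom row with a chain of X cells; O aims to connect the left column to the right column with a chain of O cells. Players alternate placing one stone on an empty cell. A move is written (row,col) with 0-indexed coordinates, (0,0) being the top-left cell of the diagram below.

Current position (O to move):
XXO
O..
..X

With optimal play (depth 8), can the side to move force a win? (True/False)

O winning at [XXO/O../..X]: True

ply 1, O at XXO/O../..X | (1,1)=+1→XXO/OO./..X*; (1,2)=-1→XXO/O.O/..X; (2,0)=-1→XXO/O../O.X; (2,1)=-1→XXO/O../.OX
ply 2: XXO/OO./..X is terminal -1 (X); from XXO/O../..X depth 8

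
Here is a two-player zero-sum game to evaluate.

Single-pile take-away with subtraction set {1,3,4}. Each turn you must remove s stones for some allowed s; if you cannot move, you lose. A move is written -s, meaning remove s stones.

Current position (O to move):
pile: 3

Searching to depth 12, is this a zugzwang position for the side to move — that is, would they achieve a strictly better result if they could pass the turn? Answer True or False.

[3] O move#1: -1:+1/2*, -3:+1/0
[2] X move#2: -1:-1/1*
[1] O move#3: -1:+1/0*
[0] end (terminal -1, X#4); searched 3 to 12
suppose O passes — search the same position with X to move:
pass> [3] X move#1: -1:+1/2*, -3:+1/0
pass> [2] O move#2: -1:-1/1*
pass> [1] X move#3: -1:+1/0*
pass> [0] end (terminal -1, O#4); searched 3 to 12
for O: play +1, pass -1

zugzwang(3, O) = False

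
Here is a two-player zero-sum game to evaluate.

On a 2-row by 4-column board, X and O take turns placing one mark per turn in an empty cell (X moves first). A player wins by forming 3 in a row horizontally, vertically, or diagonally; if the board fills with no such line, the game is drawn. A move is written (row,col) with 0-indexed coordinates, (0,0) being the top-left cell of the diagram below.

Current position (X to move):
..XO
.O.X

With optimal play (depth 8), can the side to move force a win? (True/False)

[..XO/.O.X] X move#1: (0,0):+0/X.XO/.O.X*, (0,1):+0/.XXO/.O.X, (1,0):+0/..XO/XO.X, (1,2):+0/..XO/.OXX
[X.XO/.O.X] O move#2: (0,1):+0/XOXO/.O.X*, (1,0):-1/X.XO/OO.X, (1,2):-1/X.XO/.OOX
[XOXO/.O.X] X move#3: (1,0):+0/XOXO/XO.X*, (1,2):+0/XOXO/.OXX
[XOXO/XO.X] O move#4: (1,2):+0/XOXO/XOOX*
[XOXO/XOOX] end (terminal +0, X#5); searched ..XO/.O.X to 8

X winning at [..XO/.O.X]: False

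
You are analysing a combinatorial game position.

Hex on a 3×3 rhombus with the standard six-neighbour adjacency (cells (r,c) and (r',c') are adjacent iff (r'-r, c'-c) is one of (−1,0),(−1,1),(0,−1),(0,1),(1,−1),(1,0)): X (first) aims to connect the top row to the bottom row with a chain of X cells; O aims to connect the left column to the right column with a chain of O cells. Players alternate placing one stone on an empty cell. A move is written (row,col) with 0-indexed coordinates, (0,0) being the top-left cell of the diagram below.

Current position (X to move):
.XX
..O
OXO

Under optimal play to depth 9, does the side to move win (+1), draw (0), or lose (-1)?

p1 X@[.XX/..O/OXO]: (0,0)[XXX/..O/OXO]-1 (1,0)[.XX/X.O/OXO]-1 (1,1)[.XX/.XO/OXO]+1*
p2 O@[.XX/.XO/OXO] terminal -1; root [.XX/..O/OXO] d9

value(.XX/..O/OXO, X) = +1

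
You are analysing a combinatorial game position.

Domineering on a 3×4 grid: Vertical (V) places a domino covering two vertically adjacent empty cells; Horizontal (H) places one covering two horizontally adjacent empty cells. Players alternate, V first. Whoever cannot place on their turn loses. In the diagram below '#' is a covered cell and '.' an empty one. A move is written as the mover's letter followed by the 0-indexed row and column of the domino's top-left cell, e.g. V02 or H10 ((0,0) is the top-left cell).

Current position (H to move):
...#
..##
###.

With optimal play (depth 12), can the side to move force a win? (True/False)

[...#/..##/###.] H move#1: H00:+1/##.#/..##/###.*, H01:-1/.###/..##/###., H10:+1/...#/####/###.
[##.#/..##/###.] end (terminal -1, V#2); searched ...#/..##/###. to 12

H winning at [...#/..##/###.]: True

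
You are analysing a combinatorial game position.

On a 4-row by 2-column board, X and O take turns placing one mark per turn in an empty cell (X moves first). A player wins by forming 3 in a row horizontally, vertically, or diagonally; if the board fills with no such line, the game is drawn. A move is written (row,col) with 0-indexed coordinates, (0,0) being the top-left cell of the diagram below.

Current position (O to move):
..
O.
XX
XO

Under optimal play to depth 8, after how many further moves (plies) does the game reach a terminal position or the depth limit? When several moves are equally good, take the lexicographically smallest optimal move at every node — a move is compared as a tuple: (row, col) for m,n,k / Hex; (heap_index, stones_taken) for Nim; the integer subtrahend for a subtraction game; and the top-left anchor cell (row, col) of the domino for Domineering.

PV length from [../O./XX/XO]: 3 plies

ply 1, O at ../O./XX/XO | (0,0)=+0→O./O./XX/XO*; (0,1)=+0→.O/O./XX/XO; (1,1)=+0→../OO/XX/XO
ply 2, X at O./O./XX/XO | (0,1)=+0→OX/O./XX/XO*; (1,1)=+0→O./OX/XX/XO
ply 3, O at OX/O./XX/XO | (1,1)=+0→OX/OO/XX/XO*
ply 4: OX/OO/XX/XO is terminal +0 (X); from ../O./XX/XO depth 8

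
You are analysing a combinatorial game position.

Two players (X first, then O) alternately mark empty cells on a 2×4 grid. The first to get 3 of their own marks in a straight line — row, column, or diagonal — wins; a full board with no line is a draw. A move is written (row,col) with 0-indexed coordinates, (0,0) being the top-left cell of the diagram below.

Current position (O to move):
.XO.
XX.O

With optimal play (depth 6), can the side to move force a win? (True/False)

[.XO./XX.O] O move#1: (0,0):-1/OXO./XX.O, (0,3):-1/.XOO/XX.O, (1,2):+0/.XO./XXOO*
[.XO./XXOO] X move#2: (0,0):+0/XXO./XXOO*, (0,3):+0/.XOX/XXOO
[XXO./XXOO] O move#3: (0,3):+0/XXOO/XXOO*
[XXOO/XXOO] end (terminal +0, X#4); searched .XO./XX.O to 6

O winning at [.XO./XX.O]: False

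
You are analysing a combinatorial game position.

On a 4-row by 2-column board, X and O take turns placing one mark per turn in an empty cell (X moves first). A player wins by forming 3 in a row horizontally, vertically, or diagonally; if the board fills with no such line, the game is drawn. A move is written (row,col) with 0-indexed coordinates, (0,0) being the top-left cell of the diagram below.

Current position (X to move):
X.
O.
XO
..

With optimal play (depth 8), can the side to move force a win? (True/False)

X winning at [X./O./XO/..]: False

p1 X@[X./O./XO/..]: (0,1)[XX/O./XO/..]+0* (1,1)[X./OX/XO/..]+0 (3,0)[X./O./XO/X.]-1 (3,1)[X./O./XO/.X]+0
p2 O@[XX/O./XO/..]: (1,1)[XX/OO/XO/..]+0* (3,0)[XX/O./XO/O.]+0 (3,1)[XX/O./XO/.O]+0
p3 X@[XX/OO/XO/..]: (3,0)[XX/OO/XO/X.]-1 (3,1)[XX/OO/XO/.X]+0*
p4 O@[XX/OO/XO/.X]: (3,0)[XX/OO/XO/OX]+0*
p5 X@[XX/OO/XO/OX] terminal +0; root [X./O./XO/..] d8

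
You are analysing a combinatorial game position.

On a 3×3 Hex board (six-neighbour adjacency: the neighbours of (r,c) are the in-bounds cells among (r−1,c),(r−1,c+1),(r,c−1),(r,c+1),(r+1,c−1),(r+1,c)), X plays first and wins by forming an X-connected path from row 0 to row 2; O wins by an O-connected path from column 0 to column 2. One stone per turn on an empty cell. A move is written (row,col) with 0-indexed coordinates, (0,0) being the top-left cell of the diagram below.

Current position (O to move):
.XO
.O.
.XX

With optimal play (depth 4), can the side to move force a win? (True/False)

O winning at [.XO/.O./.XX]: True

p1 O@[.XO/.O./.XX]: (0,0)[OXO/.O./.XX]+1* (1,0)[.XO/OO./.XX]+1 (1,2)[.XO/.OO/.XX]+1 (2,0)[.XO/.O./OXX]+1
p2 X@[OXO/.O./.XX]: (1,0)[OXO/XO./.XX]-1* (1,2)[OXO/.OX/.XX]-1 (2,0)[OXO/.O./XXX]-1
p3 O@[OXO/XO./.XX]: (1,2)[OXO/XOO/.XX]-1 (2,0)[OXO/XO./OXX]+1*
p4 X@[OXO/XO./OXX] terminal -1; root [.XO/.O./.XX] d4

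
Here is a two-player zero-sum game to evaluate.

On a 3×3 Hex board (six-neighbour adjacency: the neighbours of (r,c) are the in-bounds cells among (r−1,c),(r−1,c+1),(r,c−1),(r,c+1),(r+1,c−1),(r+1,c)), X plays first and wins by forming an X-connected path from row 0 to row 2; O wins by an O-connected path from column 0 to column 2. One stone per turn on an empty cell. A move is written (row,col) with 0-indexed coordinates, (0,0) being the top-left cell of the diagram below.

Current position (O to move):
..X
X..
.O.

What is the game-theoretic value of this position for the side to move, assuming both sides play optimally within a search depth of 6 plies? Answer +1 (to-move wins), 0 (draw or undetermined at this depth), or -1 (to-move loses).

ply 1, O at ..X/X../.O. | (0,0)=-1→O.X/X../.O.; (0,1)=-1→.OX/X../.O.; (1,1)=-1→..X/XO./.O.; (1,2)=-1→..X/X.O/.O.; (2,0)=+1→..X/X../OO.*; (2,2)=-1→..X/X../.OO
ply 2, X at ..X/X../OO. | (0,0)=-1→X.X/X../OO.*; (0,1)=-1→.XX/X../OO.; (1,1)=-1→..X/XX./OO.; (1,2)=-1→..X/X.X/OO.; (2,2)=-1→..X/X../OOX
ply 3, O at X.X/X../OO. | (0,1)=+1→XOX/X../OO.*; (1,1)=+1→X.X/XO./OO.; (1,2)=+1→X.X/X.O/OO.; (2,2)=+1→X.X/X../OOO
ply 4, X at XOX/X../OO. | (1,1)=-1→XOX/XX./OO.*; (1,2)=-1→XOX/X.X/OO.; (2,2)=-1→XOX/X../OOX
ply 5, O at XOX/XX./OO. | (1,2)=+1→XOX/XXO/OO.*; (2,2)=+1→XOX/XX./OOO
ply 6: XOX/XXO/OO. is terminal -1 (X); from ..X/X../.O. depth 6

value(..X/X../.O., O) = +1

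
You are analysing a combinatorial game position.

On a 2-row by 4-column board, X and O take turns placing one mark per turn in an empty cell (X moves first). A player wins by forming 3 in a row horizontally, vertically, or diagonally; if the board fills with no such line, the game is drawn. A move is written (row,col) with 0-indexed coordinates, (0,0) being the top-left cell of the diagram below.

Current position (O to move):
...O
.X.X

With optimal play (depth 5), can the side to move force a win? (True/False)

O winning at [...O/.X.X]: False

ply 1, O at ...O/.X.X | (0,0)=-1→O..O/.X.X; (0,1)=-1→.O.O/.X.X; (0,2)=-1→..OO/.X.X; (1,0)=-1→...O/OX.X; (1,2)=+0→...O/.XOX*
ply 2, X at ...O/.XOX | (0,0)=+0→X..O/.XOX*; (0,1)=+0→.X.O/.XOX; (0,2)=+0→..XO/.XOX; (1,0)=+0→...O/XXOX
ply 3, O at X..O/.XOX | (0,1)=+0→XO.O/.XOX*; (0,2)=+0→X.OO/.XOX; (1,0)=+0→X..O/OXOX
ply 4, X at XO.O/.XOX | (0,2)=+0→XOXO/.XOX*; (1,0)=-1→XO.O/XXOX
ply 5, O at XOXO/.XOX | (1,0)=+0→XOXO/OXOX*
ply 6: XOXO/OXOX is terminal +0 (X); from ...O/.X.X depth 5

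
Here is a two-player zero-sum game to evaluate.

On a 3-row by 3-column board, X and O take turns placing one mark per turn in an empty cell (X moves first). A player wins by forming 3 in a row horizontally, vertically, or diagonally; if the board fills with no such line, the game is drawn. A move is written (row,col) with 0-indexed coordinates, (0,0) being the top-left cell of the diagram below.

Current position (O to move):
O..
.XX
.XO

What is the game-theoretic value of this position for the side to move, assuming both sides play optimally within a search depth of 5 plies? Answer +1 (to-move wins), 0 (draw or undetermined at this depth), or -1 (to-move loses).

value(O../.XX/.XO, O) = -1

[O../.XX/.XO] O move#1: (0,1):-1/OO./.XX/.XO*, (0,2):-1/O.O/.XX/.XO, (1,0):-1/O../OXX/.XO, (2,0):-1/O../.XX/OXO
[OO./.XX/.XO] X move#2: (0,2):+1/OOX/.XX/.XO*, (1,0):+1/OO./XXX/.XO, (2,0):-1/OO./.XX/XXO
[OOX/.XX/.XO] O move#3: (1,0):-1/OOX/OXX/.XO*, (2,0):-1/OOX/.XX/OXO
[OOX/OXX/.XO] X move#4: (2,0):+1/OOX/OXX/XXO*
[OOX/OXX/XXO] end (terminal -1, O#5); searched O../.XX/.XO to 5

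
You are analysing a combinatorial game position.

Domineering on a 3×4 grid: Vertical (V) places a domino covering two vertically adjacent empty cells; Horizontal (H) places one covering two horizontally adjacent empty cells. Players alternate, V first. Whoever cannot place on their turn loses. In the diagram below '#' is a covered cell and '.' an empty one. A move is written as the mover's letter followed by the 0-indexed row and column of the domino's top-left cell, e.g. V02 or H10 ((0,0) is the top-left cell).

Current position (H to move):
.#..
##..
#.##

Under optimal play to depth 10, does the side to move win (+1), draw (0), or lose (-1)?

value(.#../##../#.##, H) = +1

p1 H@[.#../##../#.##]: H02[.###/##../#.##]+1* H12[.#../####/#.##]+1
p2 V@[.###/##../#.##] terminal -1; root [.#../##../#.##] d10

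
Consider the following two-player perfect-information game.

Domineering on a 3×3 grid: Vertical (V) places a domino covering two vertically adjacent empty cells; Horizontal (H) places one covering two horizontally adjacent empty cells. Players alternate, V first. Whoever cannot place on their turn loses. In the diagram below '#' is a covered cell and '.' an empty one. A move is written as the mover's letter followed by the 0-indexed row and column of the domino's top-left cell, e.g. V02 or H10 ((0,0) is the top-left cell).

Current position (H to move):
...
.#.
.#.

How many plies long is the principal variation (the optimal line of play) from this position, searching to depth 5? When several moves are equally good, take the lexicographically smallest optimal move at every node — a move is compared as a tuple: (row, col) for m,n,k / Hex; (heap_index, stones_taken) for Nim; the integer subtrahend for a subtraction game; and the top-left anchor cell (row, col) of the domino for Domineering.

PV length from [.../.#./.#.]: 2 plies

[.../.#./.#.] H move#1: H00:-1/##./.#./.#.*, H01:-1/.##/.#./.#.
[##./.#./.#.] V move#2: V02:+1/###/.##/.#.*, V10:+1/##./##./##., V12:+1/##./.##/.##
[###/.##/.#.] end (terminal -1, H#3); searched .../.#./.#. to 5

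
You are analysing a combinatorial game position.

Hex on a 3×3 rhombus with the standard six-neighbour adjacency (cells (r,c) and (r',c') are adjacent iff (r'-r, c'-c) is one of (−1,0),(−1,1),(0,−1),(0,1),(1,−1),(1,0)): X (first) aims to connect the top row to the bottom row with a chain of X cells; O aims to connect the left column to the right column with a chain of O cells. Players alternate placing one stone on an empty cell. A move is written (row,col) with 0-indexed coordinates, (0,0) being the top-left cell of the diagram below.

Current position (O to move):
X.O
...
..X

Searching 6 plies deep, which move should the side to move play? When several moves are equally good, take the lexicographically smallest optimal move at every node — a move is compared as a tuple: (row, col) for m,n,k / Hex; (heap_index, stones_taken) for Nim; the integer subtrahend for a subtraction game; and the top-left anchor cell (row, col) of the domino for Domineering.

p1 O@[X.O/.../..X]: (0,1)[XOO/.../..X]-1 (1,0)[X.O/O../..X]+1* (1,1)[X.O/.O./..X]+1 (1,2)[X.O/..O/..X]-1 (2,0)[X.O/.../O.X]-1 (2,1)[X.O/.../.OX]-1
p2 X@[X.O/O../..X]: (0,1)[XXO/O../..X]-1* (1,1)[X.O/OX./..X]-1 (1,2)[X.O/O.X/..X]-1 (2,0)[X.O/O../X.X]-1 (2,1)[X.O/O../.XX]-1
p3 O@[XXO/O../..X]: (1,1)[XXO/OO./..X]+1* (1,2)[XXO/O.O/..X]-1 (2,0)[XXO/O../O.X]-1 (2,1)[XXO/O../.OX]-1
p4 X@[XXO/OO./..X] terminal -1; root [X.O/.../..X] d6

O's best at [X.O/.../..X]: (1,0)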